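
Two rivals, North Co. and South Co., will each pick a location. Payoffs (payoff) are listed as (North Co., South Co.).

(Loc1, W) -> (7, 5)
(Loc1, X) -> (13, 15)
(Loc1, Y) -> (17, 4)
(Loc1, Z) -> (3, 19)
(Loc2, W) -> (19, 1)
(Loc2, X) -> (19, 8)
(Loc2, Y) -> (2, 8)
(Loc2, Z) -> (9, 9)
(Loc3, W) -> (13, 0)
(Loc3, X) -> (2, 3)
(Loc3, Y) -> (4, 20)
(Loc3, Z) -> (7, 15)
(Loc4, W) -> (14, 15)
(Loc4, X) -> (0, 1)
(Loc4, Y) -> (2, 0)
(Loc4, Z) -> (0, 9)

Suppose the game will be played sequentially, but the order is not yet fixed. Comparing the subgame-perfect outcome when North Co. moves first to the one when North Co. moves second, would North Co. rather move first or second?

first

If North Co. leads: South Co.'s best replies are Loc1→Z, Loc2→Z, Loc3→Y, Loc4→W; North Co.'s induced payoffs 3, 9, 4, 14; outcome (Loc4, W), payoffs (14, 15).
If South Co. leads: North Co.'s best replies are W→Loc2, X→Loc2, Y→Loc1, Z→Loc2; South Co.'s induced payoffs 1, 8, 4, 9; outcome (Loc2, Z), payoffs (9, 9).
North Co. gets 14 moving first and 9 moving second, so North Co. prefers to move first.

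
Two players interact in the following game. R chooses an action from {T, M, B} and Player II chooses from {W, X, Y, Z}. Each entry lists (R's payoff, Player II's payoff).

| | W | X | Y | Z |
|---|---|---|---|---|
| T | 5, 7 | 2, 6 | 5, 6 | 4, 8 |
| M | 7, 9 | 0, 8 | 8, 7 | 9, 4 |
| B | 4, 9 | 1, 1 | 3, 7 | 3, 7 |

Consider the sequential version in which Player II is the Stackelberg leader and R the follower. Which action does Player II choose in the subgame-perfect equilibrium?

W

R best-responds to each possible Player II move:
- W: R compares 5, 7, 4 and picks M; Player II would get 9.
- X: R compares 2, 0, 1 and picks T; Player II would get 6.
- Y: R compares 5, 8, 3 and picks M; Player II would get 7.
- Z: R compares 4, 9, 3 and picks M; Player II would get 4.
Player II's induced payoffs are 9, 6, 7, 4, so Player II commits to W. Subgame-perfect outcome: (M, W) with payoffs (7, 9).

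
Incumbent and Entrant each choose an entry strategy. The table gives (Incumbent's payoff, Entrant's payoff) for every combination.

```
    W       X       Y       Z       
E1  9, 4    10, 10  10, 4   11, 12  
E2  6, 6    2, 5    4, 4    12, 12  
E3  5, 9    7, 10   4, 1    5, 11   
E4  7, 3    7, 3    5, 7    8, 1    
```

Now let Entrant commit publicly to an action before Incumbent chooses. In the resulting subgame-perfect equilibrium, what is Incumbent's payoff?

12

Backward induction with Entrant moving first.
- W: Incumbent compares 9, 6, 5, 7 and picks E1; Entrant would get 4.
- X: Incumbent compares 10, 2, 7, 7 and picks E1; Entrant would get 10.
- Y: Incumbent compares 10, 4, 4, 5 and picks E1; Entrant would get 4.
- Z: Incumbent compares 11, 12, 5, 8 and picks E2; Entrant would get 12.
Entrant's induced payoffs are 4, 10, 4, 12, so Entrant commits to Z. Subgame-perfect outcome: (E2, Z) with payoffs (12, 12).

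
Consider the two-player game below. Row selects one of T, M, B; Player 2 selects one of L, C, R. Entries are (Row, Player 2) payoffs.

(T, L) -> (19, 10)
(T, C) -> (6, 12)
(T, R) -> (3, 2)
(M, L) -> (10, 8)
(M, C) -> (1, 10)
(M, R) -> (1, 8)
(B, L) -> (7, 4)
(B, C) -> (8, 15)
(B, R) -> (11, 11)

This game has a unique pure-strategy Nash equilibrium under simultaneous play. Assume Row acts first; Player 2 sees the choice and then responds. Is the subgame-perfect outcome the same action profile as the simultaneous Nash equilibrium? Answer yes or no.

Solve by backward induction (Row leads).
- T: Player 2 compares 10, 12, 2 and picks C; Row would get 6.
- M: Player 2 compares 8, 10, 8 and picks C; Row would get 1.
- B: Player 2 compares 4, 15, 11 and picks C; Row would get 8.
Row's induced payoffs are 6, 1, 8, so Row commits to B. Subgame-perfect outcome: (B, C) with payoffs (8, 15).
For the simultaneous game, intersect best replies.
Row's best replies: L→T; C→B; R→B.
Player 2's best replies: T→C; M→C; B→C.
Only (B, C) has each player best-responding; Nash payoffs (8, 15).
Sequential outcome (B, C) coincides with the Nash profile (B, C).

yes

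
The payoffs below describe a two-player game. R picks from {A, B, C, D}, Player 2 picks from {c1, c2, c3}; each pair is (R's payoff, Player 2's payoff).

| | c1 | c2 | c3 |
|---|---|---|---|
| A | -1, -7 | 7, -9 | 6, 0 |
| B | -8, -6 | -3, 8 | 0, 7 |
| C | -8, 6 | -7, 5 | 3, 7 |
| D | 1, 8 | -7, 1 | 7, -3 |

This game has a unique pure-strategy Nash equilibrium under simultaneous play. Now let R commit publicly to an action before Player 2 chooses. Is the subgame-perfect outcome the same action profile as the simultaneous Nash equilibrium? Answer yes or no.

no

Work backward from Player 2's decision.
- A: Player 2 compares -7, -9, 0 and picks c3; R would get 6.
- B: Player 2 compares -6, 8, 7 and picks c2; R would get -3.
- C: Player 2 compares 6, 5, 7 and picks c3; R would get 3.
- D: Player 2 compares 8, 1, -3 and picks c1; R would get 1.
Maximizing over 6, -3, 3, 1, R chooses A. Subgame-perfect outcome: (A, c3) with payoffs (6, 0).
Under simultaneous play:
R's best replies: c1→D; c2→A; c3→D.
Player 2's best replies: A→c3; B→c2; C→c3; D→c1.
Only (D, c1) has each player best-responding; Nash payoffs (1, 8).
Sequential outcome (A, c3) differs from the Nash profile (D, c1).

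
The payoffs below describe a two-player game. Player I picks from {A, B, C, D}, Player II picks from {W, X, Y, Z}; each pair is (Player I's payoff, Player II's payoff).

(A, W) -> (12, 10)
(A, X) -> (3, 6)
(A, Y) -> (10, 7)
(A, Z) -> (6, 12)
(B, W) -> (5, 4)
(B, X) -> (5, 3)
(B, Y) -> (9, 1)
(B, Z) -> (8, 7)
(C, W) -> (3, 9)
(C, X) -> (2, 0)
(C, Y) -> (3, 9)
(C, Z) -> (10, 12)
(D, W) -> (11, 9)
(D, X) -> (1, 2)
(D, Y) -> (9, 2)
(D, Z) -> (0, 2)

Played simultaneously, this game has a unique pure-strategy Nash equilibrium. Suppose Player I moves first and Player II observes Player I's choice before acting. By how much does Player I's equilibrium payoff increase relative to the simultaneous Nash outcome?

Work backward from Player II's decision.
- A → Player II plays Z (best of 10, 6, 7, 12); Player I gets 6.
- B → Player II plays Z (best of 4, 3, 1, 7); Player I gets 8.
- C → Player II plays Z (best of 9, 0, 9, 12); Player I gets 10.
- D → Player II plays W (best of 9, 2, 2, 2); Player I gets 11.
Maximizing over 6, 8, 10, 11, Player I chooses D. Subgame-perfect outcome: (D, W) with payoffs (11, 9).
For the simultaneous game, intersect best replies.
Player I's best replies: W→A; X→B; Y→A; Z→C.
Player II's best replies: A→Z; B→Z; C→Z; D→W.
Only (C, Z) has each player best-responding; Nash payoffs (10, 12).
Player I's commitment gain: 11 − 10 = 1.

1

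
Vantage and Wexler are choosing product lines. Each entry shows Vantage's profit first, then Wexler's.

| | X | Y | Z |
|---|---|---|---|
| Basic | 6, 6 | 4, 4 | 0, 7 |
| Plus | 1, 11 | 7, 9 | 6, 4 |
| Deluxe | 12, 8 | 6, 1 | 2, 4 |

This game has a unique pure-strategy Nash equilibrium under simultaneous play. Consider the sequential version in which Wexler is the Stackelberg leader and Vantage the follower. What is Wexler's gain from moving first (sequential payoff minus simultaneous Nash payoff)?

1

Solve by backward induction (Wexler leads).
- X: Vantage compares 6, 1, 12 and picks Deluxe; Wexler would get 8.
- Y: Vantage compares 4, 7, 6 and picks Plus; Wexler would get 9.
- Z: Vantage compares 0, 6, 2 and picks Plus; Wexler would get 4.
Maximizing over 8, 9, 4, Wexler chooses Y. Subgame-perfect outcome: (Plus, Y) with payoffs (7, 9).
Now find the simultaneous Nash equilibrium.
Vantage's best replies: X→Deluxe; Y→Plus; Z→Plus.
Wexler's best replies: Basic→Z; Plus→X; Deluxe→X.
The unique mutual best reply is (Deluxe, X), giving (12, 8).
Wexler's commitment gain: 9 − 8 = 1.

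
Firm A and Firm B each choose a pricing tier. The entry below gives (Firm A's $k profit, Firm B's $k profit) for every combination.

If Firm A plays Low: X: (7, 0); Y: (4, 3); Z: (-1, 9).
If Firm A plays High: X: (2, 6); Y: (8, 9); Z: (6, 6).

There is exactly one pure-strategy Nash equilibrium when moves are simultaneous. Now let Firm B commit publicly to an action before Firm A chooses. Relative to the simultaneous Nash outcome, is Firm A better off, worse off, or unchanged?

Solve by backward induction (Firm B leads).
- X: Firm A compares 7, 2 and picks Low; Firm B would get 0.
- Y: Firm A compares 4, 8 and picks High; Firm B would get 9.
- Z: Firm A compares -1, 6 and picks High; Firm B would get 6.
Among 0, 9, 6, the best is 9 at Y. Subgame-perfect outcome: (High, Y) with payoffs (8, 9).
For the simultaneous game, intersect best replies.
Firm A's best replies: X→Low; Y→High; Z→High.
Firm B's best replies: Low→Z; High→Y.
Only (High, Y) has each player best-responding; Nash payoffs (8, 9).
Firm A earns 8 sequentially versus 8 at the Nash outcome: unchanged.

unchanged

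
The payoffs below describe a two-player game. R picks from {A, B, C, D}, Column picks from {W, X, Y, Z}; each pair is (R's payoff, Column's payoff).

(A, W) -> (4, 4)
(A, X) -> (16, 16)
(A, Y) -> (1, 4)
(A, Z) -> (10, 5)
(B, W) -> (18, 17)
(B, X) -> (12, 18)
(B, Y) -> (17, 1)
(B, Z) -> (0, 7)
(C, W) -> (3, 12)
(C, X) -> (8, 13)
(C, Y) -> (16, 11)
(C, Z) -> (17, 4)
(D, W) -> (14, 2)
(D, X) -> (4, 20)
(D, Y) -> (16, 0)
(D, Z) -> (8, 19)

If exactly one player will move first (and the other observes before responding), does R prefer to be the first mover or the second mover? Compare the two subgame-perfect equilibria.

If R leads: Column's best replies are A→X, B→X, C→X, D→X; R's induced payoffs 16, 12, 8, 4; outcome (A, X), payoffs (16, 16).
If Column leads: R's best replies are W→B, X→A, Y→B, Z→C; Column's induced payoffs 17, 16, 1, 4; outcome (B, W), payoffs (18, 17).
R gets 16 moving first and 18 moving second, so R prefers to move second.

second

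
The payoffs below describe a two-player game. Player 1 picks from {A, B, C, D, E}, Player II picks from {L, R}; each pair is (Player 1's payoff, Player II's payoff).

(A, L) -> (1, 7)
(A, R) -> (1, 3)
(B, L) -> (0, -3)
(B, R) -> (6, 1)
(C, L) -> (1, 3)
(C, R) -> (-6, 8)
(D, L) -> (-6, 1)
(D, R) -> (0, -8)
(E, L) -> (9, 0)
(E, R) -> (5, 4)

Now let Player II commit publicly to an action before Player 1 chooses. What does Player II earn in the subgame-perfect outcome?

1

Work backward from Player 1's decision.
- L: Player 1 compares 1, 0, 1, -6, 9 and picks E; Player II would get 0.
- R: Player 1 compares 1, 6, -6, 0, 5 and picks B; Player II would get 1.
Among 0, 1, the best is 1 at R. Subgame-perfect outcome: (B, R) with payoffs (6, 1).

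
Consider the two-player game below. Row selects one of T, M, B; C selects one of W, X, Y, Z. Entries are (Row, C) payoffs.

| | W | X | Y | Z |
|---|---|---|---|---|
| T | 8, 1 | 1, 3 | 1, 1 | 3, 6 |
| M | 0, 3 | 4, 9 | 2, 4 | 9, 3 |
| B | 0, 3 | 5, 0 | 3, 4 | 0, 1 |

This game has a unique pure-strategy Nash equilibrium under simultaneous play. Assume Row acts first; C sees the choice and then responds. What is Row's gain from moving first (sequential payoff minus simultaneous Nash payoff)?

Solve by backward induction (Row leads).
- T: BR = Z, leader payoff 3.
- M: BR = X, leader payoff 4.
- B: BR = Y, leader payoff 3.
Row's induced payoffs are 3, 4, 3, so Row commits to M. Subgame-perfect outcome: (M, X) with payoffs (4, 9).
Under simultaneous play:
Row's best replies: W→T; X→B; Y→B; Z→M.
C's best replies: T→Z; M→X; B→Y.
Only (B, Y) has each player best-responding; Nash payoffs (3, 4).
Row's commitment gain: 4 − 3 = 1.

1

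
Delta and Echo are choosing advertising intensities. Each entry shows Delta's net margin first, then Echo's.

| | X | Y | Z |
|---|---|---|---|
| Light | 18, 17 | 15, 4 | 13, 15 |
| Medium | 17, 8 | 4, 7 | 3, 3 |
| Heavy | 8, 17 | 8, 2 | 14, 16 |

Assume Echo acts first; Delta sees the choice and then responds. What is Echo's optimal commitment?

Delta best-responds to each possible Echo move:
- X → Delta plays Light (best of 18, 17, 8); Echo gets 17.
- Y → Delta plays Light (best of 15, 4, 8); Echo gets 4.
- Z → Delta plays Heavy (best of 13, 3, 14); Echo gets 16.
Echo's induced payoffs are 17, 4, 16, so Echo commits to X. Subgame-perfect outcome: (Light, X) with payoffs (18, 17).

X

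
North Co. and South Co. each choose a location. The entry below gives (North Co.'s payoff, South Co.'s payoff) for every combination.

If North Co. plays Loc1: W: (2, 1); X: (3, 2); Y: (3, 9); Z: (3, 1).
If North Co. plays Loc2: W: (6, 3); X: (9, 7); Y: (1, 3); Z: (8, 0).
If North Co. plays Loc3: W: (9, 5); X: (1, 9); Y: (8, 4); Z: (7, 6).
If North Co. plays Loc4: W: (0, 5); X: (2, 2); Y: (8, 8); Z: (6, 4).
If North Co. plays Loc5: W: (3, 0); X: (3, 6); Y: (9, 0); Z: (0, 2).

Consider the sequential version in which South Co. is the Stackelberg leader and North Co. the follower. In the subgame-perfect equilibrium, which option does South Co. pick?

Backward induction with South Co. moving first.
- W: BR = Loc3, leader payoff 5.
- X: BR = Loc2, leader payoff 7.
- Y: BR = Loc5, leader payoff 0.
- Z: BR = Loc2, leader payoff 0.
Maximizing over 5, 7, 0, 0, South Co. chooses X. Subgame-perfect outcome: (Loc2, X) with payoffs (9, 7).

X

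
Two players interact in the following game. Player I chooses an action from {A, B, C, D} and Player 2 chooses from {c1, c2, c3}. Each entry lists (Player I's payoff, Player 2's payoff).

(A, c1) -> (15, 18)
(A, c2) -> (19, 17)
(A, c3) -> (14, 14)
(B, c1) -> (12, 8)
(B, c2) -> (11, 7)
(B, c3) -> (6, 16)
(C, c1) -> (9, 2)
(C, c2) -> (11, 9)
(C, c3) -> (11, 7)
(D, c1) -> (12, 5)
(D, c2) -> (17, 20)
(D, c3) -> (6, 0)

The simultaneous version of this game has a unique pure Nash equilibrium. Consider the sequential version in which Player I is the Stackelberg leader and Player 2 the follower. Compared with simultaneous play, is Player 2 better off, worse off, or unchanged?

better off

Work backward from Player 2's decision.
- A → Player 2 plays c1 (best of 18, 17, 14); Player I gets 15.
- B → Player 2 plays c3 (best of 8, 7, 16); Player I gets 6.
- C → Player 2 plays c2 (best of 2, 9, 7); Player I gets 11.
- D → Player 2 plays c2 (best of 5, 20, 0); Player I gets 17.
Among 15, 6, 11, 17, the best is 17 at D. Subgame-perfect outcome: (D, c2) with payoffs (17, 20).
Under simultaneous play:
Player I's best replies: c1→A; c2→A; c3→A.
Player 2's best replies: A→c1; B→c3; C→c2; D→c2.
The unique mutual best reply is (A, c1), giving (15, 18).
Player 2 earns 20 sequentially versus 18 at the Nash outcome: better off.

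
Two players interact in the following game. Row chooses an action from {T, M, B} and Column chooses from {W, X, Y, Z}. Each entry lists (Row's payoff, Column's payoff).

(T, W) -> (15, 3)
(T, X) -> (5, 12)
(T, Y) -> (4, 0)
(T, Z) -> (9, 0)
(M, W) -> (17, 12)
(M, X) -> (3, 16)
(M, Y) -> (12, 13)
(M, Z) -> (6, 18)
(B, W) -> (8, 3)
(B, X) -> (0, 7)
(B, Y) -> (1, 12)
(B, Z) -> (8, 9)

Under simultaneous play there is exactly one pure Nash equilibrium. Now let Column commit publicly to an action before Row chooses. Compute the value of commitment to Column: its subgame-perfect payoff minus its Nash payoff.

1

Work backward from Row's decision.
- W → Row plays M (best of 15, 17, 8); Column gets 12.
- X → Row plays T (best of 5, 3, 0); Column gets 12.
- Y → Row plays M (best of 4, 12, 1); Column gets 13.
- Z → Row plays T (best of 9, 6, 8); Column gets 0.
Maximizing over 12, 12, 13, 0, Column chooses Y. Subgame-perfect outcome: (M, Y) with payoffs (12, 13).
For the simultaneous game, intersect best replies.
Row's best replies: W→M; X→T; Y→M; Z→T.
Column's best replies: T→X; M→Z; B→Y.
Only (T, X) has each player best-responding; Nash payoffs (5, 12).
Column's commitment gain: 13 − 12 = 1.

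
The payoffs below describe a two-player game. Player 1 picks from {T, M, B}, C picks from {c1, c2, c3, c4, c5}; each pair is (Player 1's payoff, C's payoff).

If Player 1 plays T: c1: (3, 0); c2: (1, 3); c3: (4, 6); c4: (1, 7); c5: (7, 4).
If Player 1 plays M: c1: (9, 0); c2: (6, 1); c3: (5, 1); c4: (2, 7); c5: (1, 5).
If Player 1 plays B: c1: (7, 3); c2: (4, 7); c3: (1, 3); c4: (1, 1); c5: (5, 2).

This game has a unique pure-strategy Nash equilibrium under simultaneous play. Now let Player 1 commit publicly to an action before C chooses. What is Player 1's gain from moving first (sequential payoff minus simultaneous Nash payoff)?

2

Solve by backward induction (Player 1 leads).
- T: BR = c4, leader payoff 1.
- M: BR = c4, leader payoff 2.
- B: BR = c2, leader payoff 4.
Maximizing over 1, 2, 4, Player 1 chooses B. Subgame-perfect outcome: (B, c2) with payoffs (4, 7).
Under simultaneous play:
Player 1's best replies: c1→M; c2→M; c3→M; c4→M; c5→T.
C's best replies: T→c4; M→c4; B→c2.
The unique mutual best reply is (M, c4), giving (2, 7).
Player 1's commitment gain: 4 − 2 = 2.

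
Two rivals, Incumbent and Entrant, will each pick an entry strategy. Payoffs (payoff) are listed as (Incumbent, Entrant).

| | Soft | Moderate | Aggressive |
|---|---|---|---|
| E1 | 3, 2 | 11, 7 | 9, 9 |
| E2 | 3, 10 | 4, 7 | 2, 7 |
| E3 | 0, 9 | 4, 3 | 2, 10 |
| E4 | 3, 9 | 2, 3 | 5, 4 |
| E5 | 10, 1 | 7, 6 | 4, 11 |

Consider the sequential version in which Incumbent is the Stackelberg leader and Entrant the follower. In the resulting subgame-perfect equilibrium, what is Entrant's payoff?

9

Solve by backward induction (Incumbent leads).
- E1: BR = Aggressive, leader payoff 9.
- E2: BR = Soft, leader payoff 3.
- E3: BR = Aggressive, leader payoff 2.
- E4: BR = Soft, leader payoff 3.
- E5: BR = Aggressive, leader payoff 4.
Maximizing over 9, 3, 2, 3, 4, Incumbent chooses E1. Subgame-perfect outcome: (E1, Aggressive) with payoffs (9, 9).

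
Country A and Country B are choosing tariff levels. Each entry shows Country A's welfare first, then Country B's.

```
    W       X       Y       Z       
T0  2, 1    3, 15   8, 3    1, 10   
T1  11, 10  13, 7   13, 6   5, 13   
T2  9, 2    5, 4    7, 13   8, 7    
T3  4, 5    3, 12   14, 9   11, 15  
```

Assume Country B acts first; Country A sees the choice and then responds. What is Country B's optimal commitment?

Work backward from Country A's decision.
- W: BR = T1, leader payoff 10.
- X: BR = T1, leader payoff 7.
- Y: BR = T3, leader payoff 9.
- Z: BR = T3, leader payoff 15.
Among 10, 7, 9, 15, the best is 15 at Z. Subgame-perfect outcome: (T3, Z) with payoffs (11, 15).

Z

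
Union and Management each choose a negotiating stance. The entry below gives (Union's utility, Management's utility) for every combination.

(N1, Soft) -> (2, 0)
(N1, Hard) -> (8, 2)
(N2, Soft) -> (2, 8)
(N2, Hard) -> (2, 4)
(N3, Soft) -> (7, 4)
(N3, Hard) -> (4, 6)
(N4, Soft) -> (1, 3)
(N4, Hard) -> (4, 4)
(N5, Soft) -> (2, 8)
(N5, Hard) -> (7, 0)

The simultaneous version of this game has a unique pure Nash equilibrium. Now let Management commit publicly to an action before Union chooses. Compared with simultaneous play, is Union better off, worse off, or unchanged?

worse off

Union best-responds to each possible Management move:
- Soft → Union plays N3 (best of 2, 2, 7, 1, 2); Management gets 4.
- Hard → Union plays N1 (best of 8, 2, 4, 4, 7); Management gets 2.
Maximizing over 4, 2, Management chooses Soft. Subgame-perfect outcome: (N3, Soft) with payoffs (7, 4).
For the simultaneous game, intersect best replies.
Union's best replies: Soft→N3; Hard→N1.
Management's best replies: N1→Hard; N2→Soft; N3→Hard; N4→Hard; N5→Soft.
Only (N1, Hard) has each player best-responding; Nash payoffs (8, 2).
Union earns 7 sequentially versus 8 at the Nash outcome: worse off.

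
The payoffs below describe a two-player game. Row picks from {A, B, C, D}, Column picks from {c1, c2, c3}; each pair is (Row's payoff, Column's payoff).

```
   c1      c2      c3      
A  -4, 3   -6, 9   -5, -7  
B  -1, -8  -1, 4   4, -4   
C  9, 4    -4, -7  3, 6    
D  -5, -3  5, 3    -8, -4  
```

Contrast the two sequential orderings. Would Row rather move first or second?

If Row leads: Column's best replies are A→c2, B→c2, C→c3, D→c2; Row's induced payoffs -6, -1, 3, 5; outcome (D, c2), payoffs (5, 3).
If Column leads: Row's best replies are c1→C, c2→D, c3→B; Column's induced payoffs 4, 3, -4; outcome (C, c1), payoffs (9, 4).
Row gets 5 moving first and 9 moving second, so Row prefers to move second.

second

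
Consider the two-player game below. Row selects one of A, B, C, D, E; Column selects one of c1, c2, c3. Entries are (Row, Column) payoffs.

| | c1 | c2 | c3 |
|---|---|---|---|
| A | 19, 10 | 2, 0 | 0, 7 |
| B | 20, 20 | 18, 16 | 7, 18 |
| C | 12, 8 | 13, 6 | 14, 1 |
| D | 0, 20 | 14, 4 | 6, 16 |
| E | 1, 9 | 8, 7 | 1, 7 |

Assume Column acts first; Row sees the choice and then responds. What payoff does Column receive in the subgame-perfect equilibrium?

20

Work backward from Row's decision.
- c1 → Row plays B (best of 19, 20, 12, 0, 1); Column gets 20.
- c2 → Row plays B (best of 2, 18, 13, 14, 8); Column gets 16.
- c3 → Row plays C (best of 0, 7, 14, 6, 1); Column gets 1.
Among 20, 16, 1, the best is 20 at c1. Subgame-perfect outcome: (B, c1) with payoffs (20, 20).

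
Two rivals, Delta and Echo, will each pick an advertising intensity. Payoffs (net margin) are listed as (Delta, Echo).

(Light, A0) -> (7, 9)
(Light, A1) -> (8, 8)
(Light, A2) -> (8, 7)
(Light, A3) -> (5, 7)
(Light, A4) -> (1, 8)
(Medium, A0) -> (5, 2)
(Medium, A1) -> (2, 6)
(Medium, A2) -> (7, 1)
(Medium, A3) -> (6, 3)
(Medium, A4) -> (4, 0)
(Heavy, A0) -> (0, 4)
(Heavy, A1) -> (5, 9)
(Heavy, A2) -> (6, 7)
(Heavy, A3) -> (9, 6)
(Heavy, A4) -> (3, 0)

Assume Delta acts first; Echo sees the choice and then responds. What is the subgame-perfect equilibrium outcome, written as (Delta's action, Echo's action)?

(Light, A0)

Backward induction with Delta moving first.
- Light → Echo plays A0 (best of 9, 8, 7, 7, 8); Delta gets 7.
- Medium → Echo plays A1 (best of 2, 6, 1, 3, 0); Delta gets 2.
- Heavy → Echo plays A1 (best of 4, 9, 7, 6, 0); Delta gets 5.
Among 7, 2, 5, the best is 7 at Light. Subgame-perfect outcome: (Light, A0) with payoffs (7, 9).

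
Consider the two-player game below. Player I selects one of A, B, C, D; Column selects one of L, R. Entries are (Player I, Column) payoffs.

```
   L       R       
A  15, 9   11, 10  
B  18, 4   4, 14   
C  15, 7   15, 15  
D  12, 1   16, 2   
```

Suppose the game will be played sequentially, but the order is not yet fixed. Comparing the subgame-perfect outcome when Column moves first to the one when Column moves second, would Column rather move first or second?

first

If Player I leads: Column's best replies are A→R, B→R, C→R, D→R; Player I's induced payoffs 11, 4, 15, 16; outcome (D, R), payoffs (16, 2).
If Column leads: Player I's best replies are L→B, R→D; Column's induced payoffs 4, 2; outcome (B, L), payoffs (18, 4).
Column gets 4 moving first and 2 moving second, so Column prefers to move first.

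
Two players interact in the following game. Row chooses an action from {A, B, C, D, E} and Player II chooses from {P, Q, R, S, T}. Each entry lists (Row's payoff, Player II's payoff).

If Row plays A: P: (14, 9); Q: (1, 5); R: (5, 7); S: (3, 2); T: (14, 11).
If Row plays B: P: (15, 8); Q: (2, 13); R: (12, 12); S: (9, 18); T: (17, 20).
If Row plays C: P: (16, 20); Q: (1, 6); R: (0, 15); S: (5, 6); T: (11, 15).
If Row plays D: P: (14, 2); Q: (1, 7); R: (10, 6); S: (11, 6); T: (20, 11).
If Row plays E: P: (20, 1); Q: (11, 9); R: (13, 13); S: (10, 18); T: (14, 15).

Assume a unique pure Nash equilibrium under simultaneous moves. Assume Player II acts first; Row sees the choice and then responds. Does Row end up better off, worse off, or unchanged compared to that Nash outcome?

Solve by backward induction (Player II leads).
- P: BR = E, leader payoff 1.
- Q: BR = E, leader payoff 9.
- R: BR = E, leader payoff 13.
- S: BR = D, leader payoff 6.
- T: BR = D, leader payoff 11.
Maximizing over 1, 9, 13, 6, 11, Player II chooses R. Subgame-perfect outcome: (E, R) with payoffs (13, 13).
For the simultaneous game, intersect best replies.
Row's best replies: P→E; Q→E; R→E; S→D; T→D.
Player II's best replies: A→T; B→T; C→P; D→T; E→S.
The unique mutual best reply is (D, T), giving (20, 11).
Row earns 13 sequentially versus 20 at the Nash outcome: worse off.

worse off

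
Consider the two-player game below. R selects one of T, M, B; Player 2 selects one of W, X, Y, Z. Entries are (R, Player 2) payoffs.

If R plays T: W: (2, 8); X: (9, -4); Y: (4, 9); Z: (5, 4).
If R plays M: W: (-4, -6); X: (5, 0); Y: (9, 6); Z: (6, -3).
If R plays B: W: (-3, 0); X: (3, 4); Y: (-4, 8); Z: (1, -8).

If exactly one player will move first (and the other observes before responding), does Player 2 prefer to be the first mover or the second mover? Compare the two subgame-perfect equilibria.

first

If R leads: Player 2's best replies are T→Y, M→Y, B→Y; R's induced payoffs 4, 9, -4; outcome (M, Y), payoffs (9, 6).
If Player 2 leads: R's best replies are W→T, X→T, Y→M, Z→M; Player 2's induced payoffs 8, -4, 6, -3; outcome (T, W), payoffs (2, 8).
Player 2 gets 8 moving first and 6 moving second, so Player 2 prefers to move first.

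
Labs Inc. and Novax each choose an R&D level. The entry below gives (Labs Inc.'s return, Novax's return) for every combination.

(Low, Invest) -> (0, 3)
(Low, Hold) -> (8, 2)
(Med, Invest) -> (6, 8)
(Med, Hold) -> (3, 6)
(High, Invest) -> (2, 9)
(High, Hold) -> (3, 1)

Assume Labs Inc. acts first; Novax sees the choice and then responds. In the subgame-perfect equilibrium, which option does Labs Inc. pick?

Med

Solve by backward induction (Labs Inc. leads).
- Low: Novax compares 3, 2 and picks Invest; Labs Inc. would get 0.
- Med: Novax compares 8, 6 and picks Invest; Labs Inc. would get 6.
- High: Novax compares 9, 1 and picks Invest; Labs Inc. would get 2.
Among 0, 6, 2, the best is 6 at Med. Subgame-perfect outcome: (Med, Invest) with payoffs (6, 8).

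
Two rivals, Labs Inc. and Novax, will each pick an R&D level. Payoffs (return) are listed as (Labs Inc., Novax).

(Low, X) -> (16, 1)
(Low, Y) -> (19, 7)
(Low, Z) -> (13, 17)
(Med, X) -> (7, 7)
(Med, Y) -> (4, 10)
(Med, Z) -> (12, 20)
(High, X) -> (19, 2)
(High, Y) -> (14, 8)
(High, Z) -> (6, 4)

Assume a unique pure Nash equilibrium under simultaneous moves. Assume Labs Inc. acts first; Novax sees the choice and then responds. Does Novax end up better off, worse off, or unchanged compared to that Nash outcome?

worse off

Novax best-responds to each possible Labs Inc. move:
- Low: BR = Z, leader payoff 13.
- Med: BR = Z, leader payoff 12.
- High: BR = Y, leader payoff 14.
Maximizing over 13, 12, 14, Labs Inc. chooses High. Subgame-perfect outcome: (High, Y) with payoffs (14, 8).
Under simultaneous play:
Labs Inc.'s best replies: X→High; Y→Low; Z→Low.
Novax's best replies: Low→Z; Med→Z; High→Y.
The unique mutual best reply is (Low, Z), giving (13, 17).
Novax earns 8 sequentially versus 17 at the Nash outcome: worse off.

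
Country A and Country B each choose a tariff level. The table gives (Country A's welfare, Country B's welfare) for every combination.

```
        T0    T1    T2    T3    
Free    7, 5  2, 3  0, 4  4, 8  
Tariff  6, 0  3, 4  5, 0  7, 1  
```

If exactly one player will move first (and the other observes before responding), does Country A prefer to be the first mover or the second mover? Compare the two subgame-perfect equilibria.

If Country A leads: Country B's best replies are Free→T3, Tariff→T1; Country A's induced payoffs 4, 3; outcome (Free, T3), payoffs (4, 8).
If Country B leads: Country A's best replies are T0→Free, T1→Tariff, T2→Tariff, T3→Tariff; Country B's induced payoffs 5, 4, 0, 1; outcome (Free, T0), payoffs (7, 5).
Country A gets 4 moving first and 7 moving second, so Country A prefers to move second.

second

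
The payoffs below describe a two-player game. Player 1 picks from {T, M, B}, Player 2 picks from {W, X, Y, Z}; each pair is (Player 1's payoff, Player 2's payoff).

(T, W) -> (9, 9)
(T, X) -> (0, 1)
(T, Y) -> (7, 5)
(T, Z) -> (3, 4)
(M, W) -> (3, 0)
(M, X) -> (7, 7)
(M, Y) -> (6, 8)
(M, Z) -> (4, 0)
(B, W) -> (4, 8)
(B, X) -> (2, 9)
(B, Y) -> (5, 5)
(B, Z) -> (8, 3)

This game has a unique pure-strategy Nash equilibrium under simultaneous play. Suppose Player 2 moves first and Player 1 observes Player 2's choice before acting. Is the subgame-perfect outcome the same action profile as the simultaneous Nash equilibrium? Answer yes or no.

Work backward from Player 1's decision.
- W: Player 1 compares 9, 3, 4 and picks T; Player 2 would get 9.
- X: Player 1 compares 0, 7, 2 and picks M; Player 2 would get 7.
- Y: Player 1 compares 7, 6, 5 and picks T; Player 2 would get 5.
- Z: Player 1 compares 3, 4, 8 and picks B; Player 2 would get 3.
Among 9, 7, 5, 3, the best is 9 at W. Subgame-perfect outcome: (T, W) with payoffs (9, 9).
Now find the simultaneous Nash equilibrium.
Player 1's best replies: W→T; X→M; Y→T; Z→B.
Player 2's best replies: T→W; M→Y; B→X.
Only (T, W) has each player best-responding; Nash payoffs (9, 9).
Sequential outcome (T, W) coincides with the Nash profile (T, W).

yes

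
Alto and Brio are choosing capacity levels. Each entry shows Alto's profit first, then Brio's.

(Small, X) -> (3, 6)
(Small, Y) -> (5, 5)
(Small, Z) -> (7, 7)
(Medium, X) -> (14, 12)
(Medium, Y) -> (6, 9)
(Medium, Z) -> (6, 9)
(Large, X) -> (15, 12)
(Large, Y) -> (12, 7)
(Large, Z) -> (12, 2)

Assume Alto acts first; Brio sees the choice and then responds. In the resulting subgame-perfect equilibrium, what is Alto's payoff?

Backward induction with Alto moving first.
- Small: Brio compares 6, 5, 7 and picks Z; Alto would get 7.
- Medium: Brio compares 12, 9, 9 and picks X; Alto would get 14.
- Large: Brio compares 12, 7, 2 and picks X; Alto would get 15.
Alto's induced payoffs are 7, 14, 15, so Alto commits to Large. Subgame-perfect outcome: (Large, X) with payoffs (15, 12).

15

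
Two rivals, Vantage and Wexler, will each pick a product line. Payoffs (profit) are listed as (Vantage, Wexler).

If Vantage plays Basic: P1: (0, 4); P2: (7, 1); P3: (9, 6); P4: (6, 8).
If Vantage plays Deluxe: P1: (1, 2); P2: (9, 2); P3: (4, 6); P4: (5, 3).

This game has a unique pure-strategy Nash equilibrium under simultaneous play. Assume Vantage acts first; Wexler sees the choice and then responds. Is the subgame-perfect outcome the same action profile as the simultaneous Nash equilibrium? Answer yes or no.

Work backward from Wexler's decision.
- Basic → Wexler plays P4 (best of 4, 1, 6, 8); Vantage gets 6.
- Deluxe → Wexler plays P3 (best of 2, 2, 6, 3); Vantage gets 4.
Vantage's induced payoffs are 6, 4, so Vantage commits to Basic. Subgame-perfect outcome: (Basic, P4) with payoffs (6, 8).
For the simultaneous game, intersect best replies.
Vantage's best replies: P1→Deluxe; P2→Deluxe; P3→Basic; P4→Basic.
Wexler's best replies: Basic→P4; Deluxe→P3.
Only (Basic, P4) has each player best-responding; Nash payoffs (6, 8).
Sequential outcome (Basic, P4) coincides with the Nash profile (Basic, P4).

yes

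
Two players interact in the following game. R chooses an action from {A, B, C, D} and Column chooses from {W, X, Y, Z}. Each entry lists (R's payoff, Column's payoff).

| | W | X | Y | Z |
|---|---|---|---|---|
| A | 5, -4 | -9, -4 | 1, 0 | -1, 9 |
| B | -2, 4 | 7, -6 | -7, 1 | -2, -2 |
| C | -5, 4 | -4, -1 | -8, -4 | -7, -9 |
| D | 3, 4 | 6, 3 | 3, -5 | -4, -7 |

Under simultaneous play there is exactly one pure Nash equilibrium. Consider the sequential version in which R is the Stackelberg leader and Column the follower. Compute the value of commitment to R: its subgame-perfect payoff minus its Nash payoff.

Backward induction with R moving first.
- A: BR = Z, leader payoff -1.
- B: BR = W, leader payoff -2.
- C: BR = W, leader payoff -5.
- D: BR = W, leader payoff 3.
Among -1, -2, -5, 3, the best is 3 at D. Subgame-perfect outcome: (D, W) with payoffs (3, 4).
Now find the simultaneous Nash equilibrium.
R's best replies: W→A; X→B; Y→D; Z→A.
Column's best replies: A→Z; B→W; C→W; D→W.
Only (A, Z) has each player best-responding; Nash payoffs (-1, 9).
R's commitment gain: 3 − -1 = 4.

4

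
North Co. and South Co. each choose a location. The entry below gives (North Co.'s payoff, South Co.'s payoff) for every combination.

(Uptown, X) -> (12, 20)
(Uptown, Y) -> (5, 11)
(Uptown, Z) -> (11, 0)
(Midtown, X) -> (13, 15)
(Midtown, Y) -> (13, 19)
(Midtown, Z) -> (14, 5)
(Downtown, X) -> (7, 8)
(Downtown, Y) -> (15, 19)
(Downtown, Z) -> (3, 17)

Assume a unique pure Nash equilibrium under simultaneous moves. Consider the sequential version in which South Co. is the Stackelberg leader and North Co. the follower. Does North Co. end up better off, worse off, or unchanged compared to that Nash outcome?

North Co. best-responds to each possible South Co. move:
- X → North Co. plays Midtown (best of 12, 13, 7); South Co. gets 15.
- Y → North Co. plays Downtown (best of 5, 13, 15); South Co. gets 19.
- Z → North Co. plays Midtown (best of 11, 14, 3); South Co. gets 5.
Maximizing over 15, 19, 5, South Co. chooses Y. Subgame-perfect outcome: (Downtown, Y) with payoffs (15, 19).
Under simultaneous play:
North Co.'s best replies: X→Midtown; Y→Downtown; Z→Midtown.
South Co.'s best replies: Uptown→X; Midtown→Y; Downtown→Y.
Only (Downtown, Y) has each player best-responding; Nash payoffs (15, 19).
North Co. earns 15 sequentially versus 15 at the Nash outcome: unchanged.

unchanged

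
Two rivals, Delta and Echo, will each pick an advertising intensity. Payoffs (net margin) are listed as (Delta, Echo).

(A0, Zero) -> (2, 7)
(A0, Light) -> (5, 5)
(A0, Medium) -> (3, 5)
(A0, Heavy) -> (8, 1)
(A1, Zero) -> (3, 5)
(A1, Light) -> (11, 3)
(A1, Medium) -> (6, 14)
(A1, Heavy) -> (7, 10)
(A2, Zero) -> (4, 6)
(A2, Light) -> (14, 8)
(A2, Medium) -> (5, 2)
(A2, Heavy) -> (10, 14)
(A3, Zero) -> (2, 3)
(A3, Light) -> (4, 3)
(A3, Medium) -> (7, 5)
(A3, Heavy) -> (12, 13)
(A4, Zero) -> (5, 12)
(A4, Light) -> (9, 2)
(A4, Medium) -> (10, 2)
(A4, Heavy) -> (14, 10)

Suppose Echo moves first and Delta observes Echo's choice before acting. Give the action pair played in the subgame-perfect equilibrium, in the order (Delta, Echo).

Backward induction with Echo moving first.
- Zero: BR = A4, leader payoff 12.
- Light: BR = A2, leader payoff 8.
- Medium: BR = A4, leader payoff 2.
- Heavy: BR = A4, leader payoff 10.
Among 12, 8, 2, 10, the best is 12 at Zero. Subgame-perfect outcome: (A4, Zero) with payoffs (5, 12).

(A4, Zero)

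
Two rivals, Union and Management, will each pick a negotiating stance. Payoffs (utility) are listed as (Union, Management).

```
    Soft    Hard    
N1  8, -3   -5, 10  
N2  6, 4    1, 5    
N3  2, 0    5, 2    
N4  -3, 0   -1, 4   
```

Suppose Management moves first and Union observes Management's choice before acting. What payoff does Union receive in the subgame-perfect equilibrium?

Work backward from Union's decision.
- Soft: BR = N1, leader payoff -3.
- Hard: BR = N3, leader payoff 2.
Management's induced payoffs are -3, 2, so Management commits to Hard. Subgame-perfect outcome: (N3, Hard) with payoffs (5, 2).

5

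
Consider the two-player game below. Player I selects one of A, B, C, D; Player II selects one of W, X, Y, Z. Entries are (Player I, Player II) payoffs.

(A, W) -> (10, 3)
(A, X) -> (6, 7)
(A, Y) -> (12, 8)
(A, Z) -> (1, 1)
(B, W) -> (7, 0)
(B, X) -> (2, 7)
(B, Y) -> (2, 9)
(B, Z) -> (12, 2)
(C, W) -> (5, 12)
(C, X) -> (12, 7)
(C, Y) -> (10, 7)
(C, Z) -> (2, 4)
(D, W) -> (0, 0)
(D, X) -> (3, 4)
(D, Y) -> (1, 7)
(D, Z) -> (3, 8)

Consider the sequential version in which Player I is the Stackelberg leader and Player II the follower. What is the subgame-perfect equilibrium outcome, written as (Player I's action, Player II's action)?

(A, Y)

Player II best-responds to each possible Player I move:
- A → Player II plays Y (best of 3, 7, 8, 1); Player I gets 12.
- B → Player II plays Y (best of 0, 7, 9, 2); Player I gets 2.
- C → Player II plays W (best of 12, 7, 7, 4); Player I gets 5.
- D → Player II plays Z (best of 0, 4, 7, 8); Player I gets 3.
Maximizing over 12, 2, 5, 3, Player I chooses A. Subgame-perfect outcome: (A, Y) with payoffs (12, 8).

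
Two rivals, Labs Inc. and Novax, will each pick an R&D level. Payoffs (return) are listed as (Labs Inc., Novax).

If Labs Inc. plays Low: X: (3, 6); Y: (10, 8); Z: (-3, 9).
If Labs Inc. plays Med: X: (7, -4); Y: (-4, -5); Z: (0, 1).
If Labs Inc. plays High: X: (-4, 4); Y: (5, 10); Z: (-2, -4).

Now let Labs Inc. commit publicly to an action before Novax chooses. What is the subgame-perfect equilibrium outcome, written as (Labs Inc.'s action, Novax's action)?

(High, Y)

Solve by backward induction (Labs Inc. leads).
- Low: Novax compares 6, 8, 9 and picks Z; Labs Inc. would get -3.
- Med: Novax compares -4, -5, 1 and picks Z; Labs Inc. would get 0.
- High: Novax compares 4, 10, -4 and picks Y; Labs Inc. would get 5.
Labs Inc.'s induced payoffs are -3, 0, 5, so Labs Inc. commits to High. Subgame-perfect outcome: (High, Y) with payoffs (5, 10).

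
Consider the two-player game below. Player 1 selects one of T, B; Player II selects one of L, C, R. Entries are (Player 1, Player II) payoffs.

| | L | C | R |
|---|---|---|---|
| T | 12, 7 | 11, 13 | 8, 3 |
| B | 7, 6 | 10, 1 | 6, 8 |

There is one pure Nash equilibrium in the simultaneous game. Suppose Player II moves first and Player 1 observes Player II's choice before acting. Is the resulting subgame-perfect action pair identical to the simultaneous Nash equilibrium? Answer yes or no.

yes

Solve by backward induction (Player II leads).
- L → Player 1 plays T (best of 12, 7); Player II gets 7.
- C → Player 1 plays T (best of 11, 10); Player II gets 13.
- R → Player 1 plays T (best of 8, 6); Player II gets 3.
Player II's induced payoffs are 7, 13, 3, so Player II commits to C. Subgame-perfect outcome: (T, C) with payoffs (11, 13).
Now find the simultaneous Nash equilibrium.
Player 1's best replies: L→T; C→T; R→T.
Player II's best replies: T→C; B→R.
The unique mutual best reply is (T, C), giving (11, 13).
Sequential outcome (T, C) coincides with the Nash profile (T, C).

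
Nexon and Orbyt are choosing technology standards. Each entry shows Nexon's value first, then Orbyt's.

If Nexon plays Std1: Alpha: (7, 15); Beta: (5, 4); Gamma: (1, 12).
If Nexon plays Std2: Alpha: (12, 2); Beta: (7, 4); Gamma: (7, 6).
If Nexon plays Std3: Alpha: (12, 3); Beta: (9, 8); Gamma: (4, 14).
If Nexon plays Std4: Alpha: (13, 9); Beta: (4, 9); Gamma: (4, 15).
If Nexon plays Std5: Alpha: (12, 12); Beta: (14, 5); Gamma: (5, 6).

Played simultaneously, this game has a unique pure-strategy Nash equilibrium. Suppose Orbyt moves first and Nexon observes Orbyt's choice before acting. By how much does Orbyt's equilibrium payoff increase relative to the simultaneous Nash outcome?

Backward induction with Orbyt moving first.
- Alpha: BR = Std4, leader payoff 9.
- Beta: BR = Std5, leader payoff 5.
- Gamma: BR = Std2, leader payoff 6.
Among 9, 5, 6, the best is 9 at Alpha. Subgame-perfect outcome: (Std4, Alpha) with payoffs (13, 9).
For the simultaneous game, intersect best replies.
Nexon's best replies: Alpha→Std4; Beta→Std5; Gamma→Std2.
Orbyt's best replies: Std1→Alpha; Std2→Gamma; Std3→Gamma; Std4→Gamma; Std5→Alpha.
Only (Std2, Gamma) has each player best-responding; Nash payoffs (7, 6).
Orbyt's commitment gain: 9 − 6 = 3.

3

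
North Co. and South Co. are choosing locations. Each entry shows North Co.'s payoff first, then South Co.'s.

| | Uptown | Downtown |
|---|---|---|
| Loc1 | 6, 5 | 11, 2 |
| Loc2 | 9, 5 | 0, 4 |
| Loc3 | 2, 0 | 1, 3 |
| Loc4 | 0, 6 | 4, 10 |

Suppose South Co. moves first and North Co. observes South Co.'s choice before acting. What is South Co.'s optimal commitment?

Uptown

Work backward from North Co.'s decision.
- Uptown: North Co. compares 6, 9, 2, 0 and picks Loc2; South Co. would get 5.
- Downtown: North Co. compares 11, 0, 1, 4 and picks Loc1; South Co. would get 2.
Maximizing over 5, 2, South Co. chooses Uptown. Subgame-perfect outcome: (Loc2, Uptown) with payoffs (9, 5).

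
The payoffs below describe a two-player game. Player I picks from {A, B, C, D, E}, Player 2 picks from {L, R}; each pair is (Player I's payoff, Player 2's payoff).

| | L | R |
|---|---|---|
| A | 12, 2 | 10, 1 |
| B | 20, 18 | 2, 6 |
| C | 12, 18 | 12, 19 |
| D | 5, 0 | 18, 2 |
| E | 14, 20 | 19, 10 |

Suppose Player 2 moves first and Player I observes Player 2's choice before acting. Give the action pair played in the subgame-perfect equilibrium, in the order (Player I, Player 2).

Solve by backward induction (Player 2 leads).
- L: BR = B, leader payoff 18.
- R: BR = E, leader payoff 10.
Player 2's induced payoffs are 18, 10, so Player 2 commits to L. Subgame-perfect outcome: (B, L) with payoffs (20, 18).

(B, L)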